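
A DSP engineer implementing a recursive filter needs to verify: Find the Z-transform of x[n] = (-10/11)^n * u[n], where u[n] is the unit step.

The Z-transform of a^n * u[n] is z/(z-a) for |z| > |a|.
Here a = -10/11, so X(z) = z/(z - (-10/11)) = 11z/(11z + 10)
ROC: |z| > 10/11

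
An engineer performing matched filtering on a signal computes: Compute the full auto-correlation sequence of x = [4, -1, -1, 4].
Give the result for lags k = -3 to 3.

r_xx[k] = sum_m x[m]*x[m+k], indexed from 0, for k = -3 to 3:
  r_xx[-3] = x[3]*x[0] = 16
  r_xx[-2] = x[2]*x[0] + x[3]*x[1] = -8
  r_xx[-1] = x[1]*x[0] + x[2]*x[1] + x[3]*x[2] = -7
  r_xx[0] = x[0]*x[0] + x[1]*x[1] + x[2]*x[2] + x[3]*x[3] = 34
  r_xx[1] = x[0]*x[1] + x[1]*x[2] + x[2]*x[3] = -7
  r_xx[2] = x[0]*x[2] + x[1]*x[3] = -8
  r_xx[3] = x[0]*x[3] = 16
r_xx = [16, -8, -7, 34, -7, -8, 16]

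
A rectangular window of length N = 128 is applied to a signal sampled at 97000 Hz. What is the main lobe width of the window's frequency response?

For a rectangular window of length N,
the main lobe width in frequency is 2*f_s/N.
= 2*97000/128 = 12125/8 Hz
This determines the minimum frequency separation for resolving two sinusoids.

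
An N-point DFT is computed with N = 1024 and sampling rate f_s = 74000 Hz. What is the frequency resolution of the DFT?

DFT frequency resolution = f_s / N
= 74000 / 1024 = 4625/64 Hz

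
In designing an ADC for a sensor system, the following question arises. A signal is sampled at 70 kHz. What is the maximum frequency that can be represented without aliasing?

The maximum frequency that can be represented without aliasing
is the Nyquist frequency: f_max = f_s / 2 = 70 kHz / 2 = 35 kHz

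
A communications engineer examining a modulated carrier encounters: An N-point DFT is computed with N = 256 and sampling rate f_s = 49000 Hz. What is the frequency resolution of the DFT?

DFT frequency resolution = f_s / N
= 49000 / 256 = 6125/32 Hz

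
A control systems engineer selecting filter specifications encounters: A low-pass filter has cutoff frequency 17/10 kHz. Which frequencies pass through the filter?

A low-pass filter passes all frequencies below the cutoff frequency 17/10 kHz and attenuates higher frequencies.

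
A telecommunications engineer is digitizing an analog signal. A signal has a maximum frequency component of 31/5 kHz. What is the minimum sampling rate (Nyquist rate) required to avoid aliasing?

By the Nyquist-Shannon sampling theorem,
the minimum sampling rate (Nyquist rate) must be at least 2 * f_max.
Nyquist rate = 2 * 31/5 kHz = 62/5 kHz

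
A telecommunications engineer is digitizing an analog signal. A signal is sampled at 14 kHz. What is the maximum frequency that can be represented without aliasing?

The maximum frequency that can be represented without aliasing
is the Nyquist frequency: f_max = f_s / 2 = 14 kHz / 2 = 7 kHz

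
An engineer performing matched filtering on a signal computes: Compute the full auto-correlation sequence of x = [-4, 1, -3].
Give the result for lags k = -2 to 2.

r_xx[k] = sum_m x[m]*x[m+k], indexed from 0, for k = -2 to 2:
  r_xx[-2] = x[2]*x[0] = 12
  r_xx[-1] = x[1]*x[0] + x[2]*x[1] = -7
  r_xx[0] = x[0]*x[0] + x[1]*x[1] + x[2]*x[2] = 26
  r_xx[1] = x[0]*x[1] + x[1]*x[2] = -7
  r_xx[2] = x[0]*x[2] = 12
r_xx = [12, -7, 26, -7, 12]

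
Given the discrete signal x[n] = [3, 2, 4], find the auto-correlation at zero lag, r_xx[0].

The auto-correlation at zero lag r_xx[0] equals the signal energy.
r_xx[0] = sum of x[n]^2 = 3^2 + 2^2 + 4^2
= 9 + 4 + 16 = 29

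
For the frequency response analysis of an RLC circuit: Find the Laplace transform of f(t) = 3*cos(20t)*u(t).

Standard pair: cos(wt)*u(t) <-> s/(s^2+w^2)
With w = 20: L{3*cos(20t)*u(t)} = 3s/(s^2+400)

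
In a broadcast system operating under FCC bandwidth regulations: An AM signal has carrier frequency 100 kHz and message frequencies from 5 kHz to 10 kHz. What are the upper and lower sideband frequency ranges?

Upper sideband (USB) = fc + [fm_low, fm_high] = 100 + [5, 10] = [105, 110] kHz
Lower sideband (LSB) = fc - [fm_high, fm_low] = 100 - [10, 5] = [90, 95] kHz
Total occupied spectrum: 90 kHz to 110 kHz (plus carrier at 100 kHz)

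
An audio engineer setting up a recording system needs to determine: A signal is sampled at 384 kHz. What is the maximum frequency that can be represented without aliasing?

The maximum frequency that can be represented without aliasing
is the Nyquist frequency: f_max = f_s / 2 = 384 kHz / 2 = 192 kHz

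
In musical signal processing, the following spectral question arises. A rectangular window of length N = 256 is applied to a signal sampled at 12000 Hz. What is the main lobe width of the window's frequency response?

For a rectangular window of length N,
the main lobe width in frequency is 2*f_s/N.
= 2*12000/256 = 375/4 Hz
This determines the minimum frequency separation for resolving two sinusoids.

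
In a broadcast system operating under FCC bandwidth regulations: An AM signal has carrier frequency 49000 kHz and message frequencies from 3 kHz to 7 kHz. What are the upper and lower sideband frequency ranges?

Upper sideband (USB) = fc + [fm_low, fm_high] = 49000 + [3, 7] = [49003, 49007] kHz
Lower sideband (LSB) = fc - [fm_high, fm_low] = 49000 - [7, 3] = [48993, 48997] kHz
Total occupied spectrum: 48993 kHz to 49007 kHz (plus carrier at 49000 kHz)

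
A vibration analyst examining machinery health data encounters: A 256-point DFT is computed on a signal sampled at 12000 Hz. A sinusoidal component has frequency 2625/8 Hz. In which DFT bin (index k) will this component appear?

DFT frequency resolution = f_s/N = 12000/256 = 375/8 Hz
Bin index k = f_signal / resolution = 2625/8 / 375/8 = 7
The signal frequency 2625/8 Hz falls in DFT bin k = 7.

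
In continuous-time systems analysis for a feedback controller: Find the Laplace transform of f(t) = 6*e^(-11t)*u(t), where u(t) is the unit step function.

Standard Laplace transform pair:
e^(-at)*u(t) <-> 1/(s+a)
With a = 11: L{6*e^(-11t)*u(t)} = 6/(s+11), ROC: Re(s) > -11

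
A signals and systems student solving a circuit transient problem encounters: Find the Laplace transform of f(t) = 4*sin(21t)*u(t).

Standard pair: sin(wt)*u(t) <-> w/(s^2+w^2)
With w = 21: L{4*sin(21t)*u(t)} = 84/(s^2+441)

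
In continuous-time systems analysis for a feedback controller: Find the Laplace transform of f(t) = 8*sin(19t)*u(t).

Standard pair: sin(wt)*u(t) <-> w/(s^2+w^2)
With w = 19: L{8*sin(19t)*u(t)} = 152/(s^2+361)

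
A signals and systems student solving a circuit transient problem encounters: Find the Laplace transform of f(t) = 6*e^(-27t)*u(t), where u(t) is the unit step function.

Standard Laplace transform pair:
e^(-at)*u(t) <-> 1/(s+a)
With a = 27: L{6*e^(-27t)*u(t)} = 6/(s+27), ROC: Re(s) > -27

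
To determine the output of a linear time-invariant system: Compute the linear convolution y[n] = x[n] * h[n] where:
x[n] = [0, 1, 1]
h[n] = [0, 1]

y[n] = sum_k x[k]*h[n-k]. Output length = len(x) + len(h) - 1 = 3 + 2 - 1 = 4.
y[0] = 0*0 = 0
y[1] = 1*0 + 0*1 = 0
y[2] = 1*0 + 1*1 = 1
y[3] = 1*1 = 1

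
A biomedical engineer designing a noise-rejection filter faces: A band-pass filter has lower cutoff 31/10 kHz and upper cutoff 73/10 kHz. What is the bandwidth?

Bandwidth = f_high - f_low
= 73/10 kHz - 31/10 kHz = 21/5 kHz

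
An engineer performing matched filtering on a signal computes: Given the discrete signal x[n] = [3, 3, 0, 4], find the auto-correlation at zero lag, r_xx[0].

The auto-correlation at zero lag r_xx[0] equals the signal energy.
r_xx[0] = sum of x[n]^2 = 3^2 + 3^2 + 0^2 + 4^2
= 9 + 9 + 0 + 16 = 34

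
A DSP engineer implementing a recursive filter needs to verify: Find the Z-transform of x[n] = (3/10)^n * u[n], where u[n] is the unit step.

The Z-transform of a^n * u[n] is z/(z-a) for |z| > |a|.
Here a = 3/10, so X(z) = z/(z - (3/10)) = 10z/(10z - 3)
ROC: |z| > 3/10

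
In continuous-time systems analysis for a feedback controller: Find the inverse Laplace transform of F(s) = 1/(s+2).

Standard pair: k/(s+a) <-> k*e^(-at)*u(t)
With k=1, a=2: f(t) = e^(-2t)*u(t)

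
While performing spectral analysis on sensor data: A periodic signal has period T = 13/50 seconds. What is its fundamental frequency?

The fundamental frequency is the reciprocal of the period.
f = 1/T = 1/(13/50) = 50/13 Hz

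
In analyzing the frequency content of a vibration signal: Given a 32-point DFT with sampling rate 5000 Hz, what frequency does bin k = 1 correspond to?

The frequency of DFT bin k is: f_k = k * f_s / N
f_1 = 1 * 5000 / 32 = 625/4 Hz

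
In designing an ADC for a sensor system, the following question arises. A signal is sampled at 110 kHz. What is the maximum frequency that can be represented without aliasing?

The maximum frequency that can be represented without aliasing
is the Nyquist frequency: f_max = f_s / 2 = 110 kHz / 2 = 55 kHz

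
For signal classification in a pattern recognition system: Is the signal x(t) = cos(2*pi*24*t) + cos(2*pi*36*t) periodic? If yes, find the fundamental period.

f1 = 24 Hz, f2 = 36 Hz
Period T1 = 1/24, T2 = 1/36
Ratio T1/T2 = 36/24, which is rational.
The signal is periodic with fundamental period T = 1/GCD(24,36) = 1/12 s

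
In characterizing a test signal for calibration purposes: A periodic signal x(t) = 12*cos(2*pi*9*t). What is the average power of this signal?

Average power of A*cos(wt) is A^2/2.
P = 12^2 / 2 = 144/2 = 72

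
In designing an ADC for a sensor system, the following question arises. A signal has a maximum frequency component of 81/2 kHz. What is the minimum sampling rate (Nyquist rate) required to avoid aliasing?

By the Nyquist-Shannon sampling theorem,
the minimum sampling rate (Nyquist rate) must be at least 2 * f_max.
Nyquist rate = 2 * 81/2 kHz = 81 kHz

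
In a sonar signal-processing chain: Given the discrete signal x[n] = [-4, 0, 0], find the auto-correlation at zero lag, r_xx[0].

The auto-correlation at zero lag r_xx[0] equals the signal energy.
r_xx[0] = sum of x[n]^2 = (-4)^2 + 0^2 + 0^2
= 16 + 0 + 0 = 16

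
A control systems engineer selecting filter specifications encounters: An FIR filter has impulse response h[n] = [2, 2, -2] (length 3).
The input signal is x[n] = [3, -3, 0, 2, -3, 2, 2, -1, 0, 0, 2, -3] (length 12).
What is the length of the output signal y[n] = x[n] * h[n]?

For linear convolution, the output length is:
len(y) = len(x) + len(h) - 1 = 12 + 3 - 1 = 14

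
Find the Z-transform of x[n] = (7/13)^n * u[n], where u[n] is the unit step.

The Z-transform of a^n * u[n] is z/(z-a) for |z| > |a|.
Here a = 7/13, so X(z) = z/(z - (7/13)) = 13z/(13z - 7)
ROC: |z| > 7/13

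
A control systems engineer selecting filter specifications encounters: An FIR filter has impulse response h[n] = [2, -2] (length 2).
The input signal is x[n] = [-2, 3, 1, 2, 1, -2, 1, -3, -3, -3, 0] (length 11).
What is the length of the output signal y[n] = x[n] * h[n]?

For linear convolution, the output length is:
len(y) = len(x) + len(h) - 1 = 11 + 2 - 1 = 12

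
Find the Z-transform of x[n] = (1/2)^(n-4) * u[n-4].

Time-shifting property: if X(z) = Z{x[n]}, then Z{x[n-d]} = z^(-d) * X(z)
X(z) = z/(z - 1/2) for x[n] = (1/2)^n * u[n]
Z{x[n-4]} = z^(-4) * z/(z - 1/2) = z^(-3)/(z - 1/2)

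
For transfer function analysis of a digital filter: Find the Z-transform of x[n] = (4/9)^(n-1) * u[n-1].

Time-shifting property: if X(z) = Z{x[n]}, then Z{x[n-d]} = z^(-d) * X(z)
X(z) = z/(z - 4/9) for x[n] = (4/9)^n * u[n]
Z{x[n-1]} = z^(-1) * z/(z - 4/9) = 1/(z - 4/9)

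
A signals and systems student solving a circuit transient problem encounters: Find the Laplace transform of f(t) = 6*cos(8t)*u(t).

Standard pair: cos(wt)*u(t) <-> s/(s^2+w^2)
With w = 8: L{6*cos(8t)*u(t)} = 6s/(s^2+64)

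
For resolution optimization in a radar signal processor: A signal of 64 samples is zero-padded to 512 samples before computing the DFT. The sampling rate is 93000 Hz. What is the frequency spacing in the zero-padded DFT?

Original DFT: N = 64, resolution = f_s/N = 93000/64 = 11625/8 Hz
Zero-padded DFT: N = 512, resolution = f_s/N = 93000/512 = 11625/64 Hz
Zero-padding interpolates the spectrum (finer frequency grid)
but does NOT improve the true spectral resolution (ability to resolve close frequencies).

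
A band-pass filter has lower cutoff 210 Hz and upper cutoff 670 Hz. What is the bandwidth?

Bandwidth = f_high - f_low
= 670 Hz - 210 Hz = 460 Hz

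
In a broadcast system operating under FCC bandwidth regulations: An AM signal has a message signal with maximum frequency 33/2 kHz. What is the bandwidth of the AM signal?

In AM (double-sideband), the bandwidth is twice the message frequency.
BW = 2 * f_m = 2 * 33/2 kHz = 33 kHz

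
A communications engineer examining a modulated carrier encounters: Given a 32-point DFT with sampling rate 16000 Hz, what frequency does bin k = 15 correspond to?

The frequency of DFT bin k is: f_k = k * f_s / N
f_15 = 15 * 16000 / 32 = 7500 Hz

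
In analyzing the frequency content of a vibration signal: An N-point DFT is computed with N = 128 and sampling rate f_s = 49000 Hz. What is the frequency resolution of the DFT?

DFT frequency resolution = f_s / N
= 49000 / 128 = 6125/16 Hz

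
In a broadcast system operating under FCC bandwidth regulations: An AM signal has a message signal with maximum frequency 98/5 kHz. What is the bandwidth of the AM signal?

In AM (double-sideband), the bandwidth is twice the message frequency.
BW = 2 * f_m = 2 * 98/5 kHz = 196/5 kHz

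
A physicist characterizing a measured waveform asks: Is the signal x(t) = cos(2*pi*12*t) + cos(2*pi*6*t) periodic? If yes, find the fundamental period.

f1 = 12 Hz, f2 = 6 Hz
Period T1 = 1/12, T2 = 1/6
Ratio T1/T2 = 6/12, which is rational.
The signal is periodic with fundamental period T = 1/GCD(12,6) = 1/6 s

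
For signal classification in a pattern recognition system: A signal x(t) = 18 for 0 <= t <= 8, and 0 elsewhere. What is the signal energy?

Energy = integral of |x(t)|^2 dt over the signal duration
= 18^2 * 8 = 324 * 8 = 2592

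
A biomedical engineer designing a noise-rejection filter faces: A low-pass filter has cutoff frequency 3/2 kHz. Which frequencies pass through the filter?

A low-pass filter passes all frequencies below the cutoff frequency 3/2 kHz and attenuates higher frequencies.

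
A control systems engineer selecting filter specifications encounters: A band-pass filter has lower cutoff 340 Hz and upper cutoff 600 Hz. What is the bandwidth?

Bandwidth = f_high - f_low
= 600 Hz - 340 Hz = 260 Hz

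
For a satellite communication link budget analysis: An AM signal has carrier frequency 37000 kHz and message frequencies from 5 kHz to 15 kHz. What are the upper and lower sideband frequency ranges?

Upper sideband (USB) = fc + [fm_low, fm_high] = 37000 + [5, 15] = [37005, 37015] kHz
Lower sideband (LSB) = fc - [fm_high, fm_low] = 37000 - [15, 5] = [36985, 36995] kHz
Total occupied spectrum: 36985 kHz to 37015 kHz (plus carrier at 37000 kHz)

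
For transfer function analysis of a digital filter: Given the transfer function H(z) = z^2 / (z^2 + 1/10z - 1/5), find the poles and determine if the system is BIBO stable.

Poles are roots of the denominator: z^2 + 1/10z - 1/5 = 0.
Quadratic formula: z = [-(1/10) +/- sqrt((1/10)^2 - 4*(-1/5))] / 2
Discriminant = 1/100 + 4/5 = 81/100; sqrt = 9/10.
z = (-1/10 +/- 9/10) / 2 => z = 2/5 or z = -1/2.
|p1| = 2/5, |p2| = 1/2.
For BIBO stability, all poles must lie inside the unit circle (|p| < 1).
System is STABLE since both |p| < 1.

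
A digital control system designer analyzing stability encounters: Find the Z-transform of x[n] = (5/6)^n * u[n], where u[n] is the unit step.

The Z-transform of a^n * u[n] is z/(z-a) for |z| > |a|.
Here a = 5/6, so X(z) = z/(z - (5/6)) = 6z/(6z - 5)
ROC: |z| > 5/6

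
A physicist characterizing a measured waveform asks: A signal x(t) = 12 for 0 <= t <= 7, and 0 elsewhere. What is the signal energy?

Energy = integral of |x(t)|^2 dt over the signal duration
= 12^2 * 7 = 144 * 7 = 1008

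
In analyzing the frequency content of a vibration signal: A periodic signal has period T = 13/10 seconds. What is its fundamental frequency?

The fundamental frequency is the reciprocal of the period.
f = 1/T = 1/(13/10) = 10/13 Hz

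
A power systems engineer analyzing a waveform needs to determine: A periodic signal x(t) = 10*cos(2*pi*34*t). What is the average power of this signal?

Average power of A*cos(wt) is A^2/2.
P = 10^2 / 2 = 100/2 = 50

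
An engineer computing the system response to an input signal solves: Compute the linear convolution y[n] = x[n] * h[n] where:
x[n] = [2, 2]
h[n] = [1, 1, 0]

y[n] = sum_k x[k]*h[n-k]. Output length = len(x) + len(h) - 1 = 2 + 3 - 1 = 4.
y[0] = 2*1 = 2
y[1] = 2*1 + 2*1 = 4
y[2] = 2*1 + 2*0 = 2
y[3] = 2*0 = 0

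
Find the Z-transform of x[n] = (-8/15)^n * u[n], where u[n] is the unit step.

The Z-transform of a^n * u[n] is z/(z-a) for |z| > |a|.
Here a = -8/15, so X(z) = z/(z - (-8/15)) = 15z/(15z + 8)
ROC: |z| > 8/15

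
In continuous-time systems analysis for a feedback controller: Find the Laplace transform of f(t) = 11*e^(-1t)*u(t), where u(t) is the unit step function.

Standard Laplace transform pair:
e^(-at)*u(t) <-> 1/(s+a)
With a = 1: L{11*e^(-1t)*u(t)} = 11/(s+1), ROC: Re(s) > -1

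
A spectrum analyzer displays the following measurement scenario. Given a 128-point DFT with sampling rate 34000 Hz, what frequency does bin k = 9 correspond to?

The frequency of DFT bin k is: f_k = k * f_s / N
f_9 = 9 * 34000 / 128 = 19125/8 Hz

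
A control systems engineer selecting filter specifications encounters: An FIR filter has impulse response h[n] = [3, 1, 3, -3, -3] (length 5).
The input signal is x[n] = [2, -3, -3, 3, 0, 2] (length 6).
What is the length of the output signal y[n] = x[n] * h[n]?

For linear convolution, the output length is:
len(y) = len(x) + len(h) - 1 = 6 + 5 - 1 = 10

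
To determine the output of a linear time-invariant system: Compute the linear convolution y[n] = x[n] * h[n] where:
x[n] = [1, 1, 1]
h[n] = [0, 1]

y[n] = sum_k x[k]*h[n-k]. Output length = len(x) + len(h) - 1 = 3 + 2 - 1 = 4.
y[0] = 1*0 = 0
y[1] = 1*0 + 1*1 = 1
y[2] = 1*0 + 1*1 = 1
y[3] = 1*1 = 1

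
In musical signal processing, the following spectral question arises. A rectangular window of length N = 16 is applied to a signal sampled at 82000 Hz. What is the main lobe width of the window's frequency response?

For a rectangular window of length N,
the main lobe width in frequency is 2*f_s/N.
= 2*82000/16 = 10250 Hz
This determines the minimum frequency separation for resolving two sinusoids.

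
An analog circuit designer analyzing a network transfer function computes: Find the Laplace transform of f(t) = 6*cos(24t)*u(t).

Standard pair: cos(wt)*u(t) <-> s/(s^2+w^2)
With w = 24: L{6*cos(24t)*u(t)} = 6s/(s^2+576)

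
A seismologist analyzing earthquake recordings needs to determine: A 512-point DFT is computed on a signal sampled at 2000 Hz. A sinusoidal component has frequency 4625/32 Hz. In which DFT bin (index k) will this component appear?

DFT frequency resolution = f_s/N = 2000/512 = 125/32 Hz
Bin index k = f_signal / resolution = 4625/32 / 125/32 = 37
The signal frequency 4625/32 Hz falls in DFT bin k = 37.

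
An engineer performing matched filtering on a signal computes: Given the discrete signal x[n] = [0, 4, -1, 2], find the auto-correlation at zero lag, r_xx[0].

The auto-correlation at zero lag r_xx[0] equals the signal energy.
r_xx[0] = sum of x[n]^2 = 0^2 + 4^2 + (-1)^2 + 2^2
= 0 + 16 + 1 + 4 = 21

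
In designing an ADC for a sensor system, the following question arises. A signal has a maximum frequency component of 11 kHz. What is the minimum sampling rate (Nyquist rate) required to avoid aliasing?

By the Nyquist-Shannon sampling theorem,
the minimum sampling rate (Nyquist rate) must be at least 2 * f_max.
Nyquist rate = 2 * 11 kHz = 22 kHz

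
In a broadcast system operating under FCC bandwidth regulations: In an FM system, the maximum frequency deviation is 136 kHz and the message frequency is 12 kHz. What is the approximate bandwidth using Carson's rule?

Carson's rule: BW = 2*(delta_f + f_m)
= 2*(136 + 12) kHz = 296 kHz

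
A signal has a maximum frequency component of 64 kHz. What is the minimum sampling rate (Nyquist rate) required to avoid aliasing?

By the Nyquist-Shannon sampling theorem,
the minimum sampling rate (Nyquist rate) must be at least 2 * f_max.
Nyquist rate = 2 * 64 kHz = 128 kHz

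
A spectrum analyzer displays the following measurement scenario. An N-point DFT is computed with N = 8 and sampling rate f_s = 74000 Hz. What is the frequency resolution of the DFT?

DFT frequency resolution = f_s / N
= 74000 / 8 = 9250 Hz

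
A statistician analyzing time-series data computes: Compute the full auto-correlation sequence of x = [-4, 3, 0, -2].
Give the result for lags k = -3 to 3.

r_xx[k] = sum_m x[m]*x[m+k], indexed from 0, for k = -3 to 3:
  r_xx[-3] = x[3]*x[0] = 8
  r_xx[-2] = x[2]*x[0] + x[3]*x[1] = -6
  r_xx[-1] = x[1]*x[0] + x[2]*x[1] + x[3]*x[2] = -12
  r_xx[0] = x[0]*x[0] + x[1]*x[1] + x[2]*x[2] + x[3]*x[3] = 29
  r_xx[1] = x[0]*x[1] + x[1]*x[2] + x[2]*x[3] = -12
  r_xx[2] = x[0]*x[2] + x[1]*x[3] = -6
  r_xx[3] = x[0]*x[3] = 8
r_xx = [8, -6, -12, 29, -12, -6, 8]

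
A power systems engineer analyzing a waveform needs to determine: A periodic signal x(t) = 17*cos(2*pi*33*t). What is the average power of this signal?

Average power of A*cos(wt) is A^2/2.
P = 17^2 / 2 = 289/2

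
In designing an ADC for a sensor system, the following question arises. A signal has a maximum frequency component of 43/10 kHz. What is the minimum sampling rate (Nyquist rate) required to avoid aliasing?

By the Nyquist-Shannon sampling theorem,
the minimum sampling rate (Nyquist rate) must be at least 2 * f_max.
Nyquist rate = 2 * 43/10 kHz = 43/5 kHz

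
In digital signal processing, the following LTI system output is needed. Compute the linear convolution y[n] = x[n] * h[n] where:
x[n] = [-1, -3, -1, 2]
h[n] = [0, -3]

y[n] = sum_k x[k]*h[n-k]. Output length = len(x) + len(h) - 1 = 4 + 2 - 1 = 5.
y[0] = -1*0 = 0
y[1] = -3*0 + -1*-3 = 3
y[2] = -1*0 + -3*-3 = 9
y[3] = 2*0 + -1*-3 = 3
y[4] = 2*-3 = -6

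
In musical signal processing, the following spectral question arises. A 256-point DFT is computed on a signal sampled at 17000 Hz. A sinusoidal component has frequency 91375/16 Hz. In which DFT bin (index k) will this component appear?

DFT frequency resolution = f_s/N = 17000/256 = 2125/32 Hz
Bin index k = f_signal / resolution = 91375/16 / 2125/32 = 86
The signal frequency 91375/16 Hz falls in DFT bin k = 86.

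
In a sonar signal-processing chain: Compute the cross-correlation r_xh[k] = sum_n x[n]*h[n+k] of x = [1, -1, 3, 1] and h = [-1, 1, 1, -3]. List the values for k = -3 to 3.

Both sequences indexed from 0 and zero outside their support.
Lags with overlap: k = -3 to 3.
  r_xh[-3] = x[3]*h[0] = -1
  r_xh[-2] = x[2]*h[0] + x[3]*h[1] = -2
  r_xh[-1] = x[1]*h[0] + x[2]*h[1] + x[3]*h[2] = 5
  r_xh[0] = x[0]*h[0] + x[1]*h[1] + x[2]*h[2] + x[3]*h[3] = -2
  r_xh[1] = x[0]*h[1] + x[1]*h[2] + x[2]*h[3] = -9
  r_xh[2] = x[0]*h[2] + x[1]*h[3] = 4
  r_xh[3] = x[0]*h[3] = -3
r_xh = [-1, -2, 5, -2, -9, 4, -3] (for k = -3, ..., 3)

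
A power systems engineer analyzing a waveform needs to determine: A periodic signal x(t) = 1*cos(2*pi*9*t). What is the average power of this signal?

Average power of A*cos(wt) is A^2/2.
P = 1^2 / 2 = 1/2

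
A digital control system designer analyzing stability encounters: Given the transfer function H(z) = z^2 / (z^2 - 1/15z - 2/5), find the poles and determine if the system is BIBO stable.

Poles are roots of the denominator: z^2 - 1/15z - 2/5 = 0.
Quadratic formula: z = [-(-1/15) +/- sqrt((-1/15)^2 - 4*(-2/5))] / 2
Discriminant = 1/225 + 8/5 = 361/225; sqrt = 19/15.
z = (1/15 +/- 19/15) / 2 => z = 2/3 or z = -3/5.
|p1| = 2/3, |p2| = 3/5.
For BIBO stability, all poles must lie inside the unit circle (|p| < 1).
System is STABLE since both |p| < 1.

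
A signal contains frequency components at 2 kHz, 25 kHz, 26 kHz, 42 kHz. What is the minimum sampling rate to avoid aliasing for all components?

The highest frequency component is f_max = 42 kHz.
Nyquist rate = 2 * f_max = 2 * 42 kHz = 84 kHz.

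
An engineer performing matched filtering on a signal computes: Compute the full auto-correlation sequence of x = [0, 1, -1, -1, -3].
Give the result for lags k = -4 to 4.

r_xx[k] = sum_m x[m]*x[m+k], indexed from 0, for k = -4 to 4:
  r_xx[-4] = x[4]*x[0] = 0
  r_xx[-3] = x[3]*x[0] + x[4]*x[1] = -3
  r_xx[-2] = x[2]*x[0] + x[3]*x[1] + x[4]*x[2] = 2
  r_xx[-1] = x[1]*x[0] + x[2]*x[1] + x[3]*x[2] + x[4]*x[3] = 3
  r_xx[0] = x[0]*x[0] + x[1]*x[1] + x[2]*x[2] + x[3]*x[3] + x[4]*x[4] = 12
  r_xx[1] = x[0]*x[1] + x[1]*x[2] + x[2]*x[3] + x[3]*x[4] = 3
  r_xx[2] = x[0]*x[2] + x[1]*x[3] + x[2]*x[4] = 2
  r_xx[3] = x[0]*x[3] + x[1]*x[4] = -3
  r_xx[4] = x[0]*x[4] = 0
r_xx = [0, -3, 2, 3, 12, 3, 2, -3, 0]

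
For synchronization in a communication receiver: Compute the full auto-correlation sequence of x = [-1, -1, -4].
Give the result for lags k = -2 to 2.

r_xx[k] = sum_m x[m]*x[m+k], indexed from 0, for k = -2 to 2:
  r_xx[-2] = x[2]*x[0] = 4
  r_xx[-1] = x[1]*x[0] + x[2]*x[1] = 5
  r_xx[0] = x[0]*x[0] + x[1]*x[1] + x[2]*x[2] = 18
  r_xx[1] = x[0]*x[1] + x[1]*x[2] = 5
  r_xx[2] = x[0]*x[2] = 4
r_xx = [4, 5, 18, 5, 4]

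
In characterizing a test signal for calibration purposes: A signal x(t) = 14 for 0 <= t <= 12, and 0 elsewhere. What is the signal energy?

Energy = integral of |x(t)|^2 dt over the signal duration
= 14^2 * 12 = 196 * 12 = 2352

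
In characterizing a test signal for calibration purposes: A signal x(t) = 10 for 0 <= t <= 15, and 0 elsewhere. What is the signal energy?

Energy = integral of |x(t)|^2 dt over the signal duration
= 10^2 * 15 = 100 * 15 = 1500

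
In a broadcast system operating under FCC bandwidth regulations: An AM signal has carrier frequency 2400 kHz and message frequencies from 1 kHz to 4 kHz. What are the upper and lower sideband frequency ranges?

Upper sideband (USB) = fc + [fm_low, fm_high] = 2400 + [1, 4] = [2401, 2404] kHz
Lower sideband (LSB) = fc - [fm_high, fm_low] = 2400 - [4, 1] = [2396, 2399] kHz
Total occupied spectrum: 2396 kHz to 2404 kHz (plus carrier at 2400 kHz)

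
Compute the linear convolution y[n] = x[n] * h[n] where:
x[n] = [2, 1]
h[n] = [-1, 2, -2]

y[n] = sum_k x[k]*h[n-k]. Output length = len(x) + len(h) - 1 = 2 + 3 - 1 = 4.
y[0] = 2*-1 = -2
y[1] = 1*-1 + 2*2 = 3
y[2] = 1*2 + 2*-2 = -2
y[3] = 1*-2 = -2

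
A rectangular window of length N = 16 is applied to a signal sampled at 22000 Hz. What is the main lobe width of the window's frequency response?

For a rectangular window of length N,
the main lobe width in frequency is 2*f_s/N.
= 2*22000/16 = 2750 Hz
This determines the minimum frequency separation for resolving two sinusoids.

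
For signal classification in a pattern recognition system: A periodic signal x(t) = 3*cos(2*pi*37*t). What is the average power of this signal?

Average power of A*cos(wt) is A^2/2.
P = 3^2 / 2 = 9/2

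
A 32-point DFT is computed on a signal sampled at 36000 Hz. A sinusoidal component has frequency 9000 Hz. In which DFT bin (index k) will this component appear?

DFT frequency resolution = f_s/N = 36000/32 = 1125 Hz
Bin index k = f_signal / resolution = 9000 / 1125 = 8
The signal frequency 9000 Hz falls in DFT bin k = 8.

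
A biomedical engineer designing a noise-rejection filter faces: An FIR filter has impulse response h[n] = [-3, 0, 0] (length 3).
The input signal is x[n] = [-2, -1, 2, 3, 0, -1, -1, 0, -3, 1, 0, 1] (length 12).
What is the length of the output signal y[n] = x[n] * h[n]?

For linear convolution, the output length is:
len(y) = len(x) + len(h) - 1 = 12 + 3 - 1 = 14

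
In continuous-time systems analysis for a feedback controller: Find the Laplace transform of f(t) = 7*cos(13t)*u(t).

Standard pair: cos(wt)*u(t) <-> s/(s^2+w^2)
With w = 13: L{7*cos(13t)*u(t)} = 7s/(s^2+169)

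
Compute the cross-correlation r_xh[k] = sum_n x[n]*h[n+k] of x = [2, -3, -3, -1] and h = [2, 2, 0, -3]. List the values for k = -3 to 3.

Both sequences indexed from 0 and zero outside their support.
Lags with overlap: k = -3 to 3.
  r_xh[-3] = x[3]*h[0] = -2
  r_xh[-2] = x[2]*h[0] + x[3]*h[1] = -8
  r_xh[-1] = x[1]*h[0] + x[2]*h[1] + x[3]*h[2] = -12
  r_xh[0] = x[0]*h[0] + x[1]*h[1] + x[2]*h[2] + x[3]*h[3] = 1
  r_xh[1] = x[0]*h[1] + x[1]*h[2] + x[2]*h[3] = 13
  r_xh[2] = x[0]*h[2] + x[1]*h[3] = 9
  r_xh[3] = x[0]*h[3] = -6
r_xh = [-2, -8, -12, 1, 13, 9, -6] (for k = -3, ..., 3)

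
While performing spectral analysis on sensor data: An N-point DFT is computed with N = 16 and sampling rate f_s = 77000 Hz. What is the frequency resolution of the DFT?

DFT frequency resolution = f_s / N
= 77000 / 16 = 9625/2 Hz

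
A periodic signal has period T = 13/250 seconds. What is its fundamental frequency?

The fundamental frequency is the reciprocal of the period.
f = 1/T = 1/(13/250) = 250/13 Hz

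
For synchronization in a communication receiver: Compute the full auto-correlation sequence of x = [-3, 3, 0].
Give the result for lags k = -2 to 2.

r_xx[k] = sum_m x[m]*x[m+k], indexed from 0, for k = -2 to 2:
  r_xx[-2] = x[2]*x[0] = 0
  r_xx[-1] = x[1]*x[0] + x[2]*x[1] = -9
  r_xx[0] = x[0]*x[0] + x[1]*x[1] + x[2]*x[2] = 18
  r_xx[1] = x[0]*x[1] + x[1]*x[2] = -9
  r_xx[2] = x[0]*x[2] = 0
r_xx = [0, -9, 18, -9, 0]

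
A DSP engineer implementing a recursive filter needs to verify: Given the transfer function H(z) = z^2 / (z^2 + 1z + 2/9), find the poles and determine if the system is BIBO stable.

Poles are roots of the denominator: z^2 + 1z + 2/9 = 0.
Quadratic formula: z = [-(1) +/- sqrt((1)^2 - 4*(2/9))] / 2
Discriminant = 1 - 8/9 = 1/9; sqrt = 1/3.
z = (-1 +/- 1/3) / 2 => z = -1/3 or z = -2/3.
|p1| = 1/3, |p2| = 2/3.
For BIBO stability, all poles must lie inside the unit circle (|p| < 1).
System is STABLE since both |p| < 1.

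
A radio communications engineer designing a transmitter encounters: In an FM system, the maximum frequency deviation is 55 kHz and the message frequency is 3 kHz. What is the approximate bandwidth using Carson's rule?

Carson's rule: BW = 2*(delta_f + f_m)
= 2*(55 + 3) kHz = 116 kHz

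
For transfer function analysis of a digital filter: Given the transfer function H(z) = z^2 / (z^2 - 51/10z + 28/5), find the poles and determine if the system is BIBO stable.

Poles are roots of the denominator: z^2 - 51/10z + 28/5 = 0.
Quadratic formula: z = [-(-51/10) +/- sqrt((-51/10)^2 - 4*(28/5))] / 2
Discriminant = 2601/100 - 112/5 = 361/100; sqrt = 19/10.
z = (51/10 +/- 19/10) / 2 => z = 7/2 or z = 8/5.
|p1| = 8/5, |p2| = 7/2.
For BIBO stability, all poles must lie inside the unit circle (|p| < 1).
System is UNSTABLE since at least one |p| >= 1.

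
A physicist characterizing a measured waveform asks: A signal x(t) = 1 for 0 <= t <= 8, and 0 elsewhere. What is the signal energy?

Energy = integral of |x(t)|^2 dt over the signal duration
= 1^2 * 8 = 1 * 8 = 8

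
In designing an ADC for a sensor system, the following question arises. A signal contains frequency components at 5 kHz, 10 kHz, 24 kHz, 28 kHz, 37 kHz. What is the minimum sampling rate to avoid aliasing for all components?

The highest frequency component is f_max = 37 kHz.
Nyquist rate = 2 * f_max = 2 * 37 kHz = 74 kHz.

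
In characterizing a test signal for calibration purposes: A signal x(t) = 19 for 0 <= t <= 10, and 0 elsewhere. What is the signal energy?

Energy = integral of |x(t)|^2 dt over the signal duration
= 19^2 * 10 = 361 * 10 = 3610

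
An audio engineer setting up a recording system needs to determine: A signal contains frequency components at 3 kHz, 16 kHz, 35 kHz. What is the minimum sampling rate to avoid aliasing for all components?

The highest frequency component is f_max = 35 kHz.
Nyquist rate = 2 * f_max = 2 * 35 kHz = 70 kHz.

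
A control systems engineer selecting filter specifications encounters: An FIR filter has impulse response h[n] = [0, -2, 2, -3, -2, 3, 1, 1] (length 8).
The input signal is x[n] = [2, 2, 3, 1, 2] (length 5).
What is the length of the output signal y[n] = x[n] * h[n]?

For linear convolution, the output length is:
len(y) = len(x) + len(h) - 1 = 5 + 8 - 1 = 12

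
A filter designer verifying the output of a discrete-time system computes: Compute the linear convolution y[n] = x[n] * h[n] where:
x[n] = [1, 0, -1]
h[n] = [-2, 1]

y[n] = sum_k x[k]*h[n-k]. Output length = len(x) + len(h) - 1 = 3 + 2 - 1 = 4.
y[0] = 1*-2 = -2
y[1] = 0*-2 + 1*1 = 1
y[2] = -1*-2 + 0*1 = 2
y[3] = -1*1 = -1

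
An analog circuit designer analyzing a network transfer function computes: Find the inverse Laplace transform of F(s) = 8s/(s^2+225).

Standard pair: s/(s^2+w^2) <-> cos(wt)*u(t)
With k=8, w=15: f(t) = 8*cos(15t)*u(t)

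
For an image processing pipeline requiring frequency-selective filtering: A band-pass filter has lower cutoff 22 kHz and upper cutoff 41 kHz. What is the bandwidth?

Bandwidth = f_high - f_low
= 41 kHz - 22 kHz = 19 kHz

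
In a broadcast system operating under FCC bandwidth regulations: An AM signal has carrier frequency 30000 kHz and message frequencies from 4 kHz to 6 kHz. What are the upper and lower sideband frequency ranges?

Upper sideband (USB) = fc + [fm_low, fm_high] = 30000 + [4, 6] = [30004, 30006] kHz
Lower sideband (LSB) = fc - [fm_high, fm_low] = 30000 - [6, 4] = [29994, 29996] kHz
Total occupied spectrum: 29994 kHz to 30006 kHz (plus carrier at 30000 kHz)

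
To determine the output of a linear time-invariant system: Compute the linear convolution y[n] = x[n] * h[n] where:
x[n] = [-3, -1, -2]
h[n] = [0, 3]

y[n] = sum_k x[k]*h[n-k]. Output length = len(x) + len(h) - 1 = 3 + 2 - 1 = 4.
y[0] = -3*0 = 0
y[1] = -1*0 + -3*3 = -9
y[2] = -2*0 + -1*3 = -3
y[3] = -2*3 = -6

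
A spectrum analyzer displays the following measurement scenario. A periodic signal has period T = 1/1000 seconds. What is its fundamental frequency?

The fundamental frequency is the reciprocal of the period.
f = 1/T = 1/(1/1000) = 1000 Hz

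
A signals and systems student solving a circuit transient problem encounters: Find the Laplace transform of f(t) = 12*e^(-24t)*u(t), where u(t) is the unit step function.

Standard Laplace transform pair:
e^(-at)*u(t) <-> 1/(s+a)
With a = 24: L{12*e^(-24t)*u(t)} = 12/(s+24), ROC: Re(s) > -24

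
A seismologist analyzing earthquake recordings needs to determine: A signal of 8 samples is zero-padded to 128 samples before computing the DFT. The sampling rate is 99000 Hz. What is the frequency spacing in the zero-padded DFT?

Original DFT: N = 8, resolution = f_s/N = 99000/8 = 12375 Hz
Zero-padded DFT: N = 128, resolution = f_s/N = 99000/128 = 12375/16 Hz
Zero-padding interpolates the spectrum (finer frequency grid)
but does NOT improve the true spectral resolution (ability to resolve close frequencies).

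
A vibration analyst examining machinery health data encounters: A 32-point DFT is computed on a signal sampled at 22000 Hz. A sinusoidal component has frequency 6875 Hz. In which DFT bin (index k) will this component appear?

DFT frequency resolution = f_s/N = 22000/32 = 1375/2 Hz
Bin index k = f_signal / resolution = 6875 / 1375/2 = 10
The signal frequency 6875 Hz falls in DFT bin k = 10.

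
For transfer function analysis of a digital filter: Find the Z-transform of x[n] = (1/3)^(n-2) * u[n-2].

Time-shifting property: if X(z) = Z{x[n]}, then Z{x[n-d]} = z^(-d) * X(z)
X(z) = z/(z - 1/3) for x[n] = (1/3)^n * u[n]
Z{x[n-2]} = z^(-2) * z/(z - 1/3) = z^(-1)/(z - 1/3)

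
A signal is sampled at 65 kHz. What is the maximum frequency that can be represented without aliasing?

The maximum frequency that can be represented without aliasing
is the Nyquist frequency: f_max = f_s / 2 = 65 kHz / 2 = 65/2 kHz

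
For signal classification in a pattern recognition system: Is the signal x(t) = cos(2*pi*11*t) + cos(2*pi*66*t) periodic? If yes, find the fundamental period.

f1 = 11 Hz, f2 = 66 Hz
Period T1 = 1/11, T2 = 1/66
Ratio T1/T2 = 66/11, which is rational.
The signal is periodic with fundamental period T = 1/GCD(11,66) = 1/11 s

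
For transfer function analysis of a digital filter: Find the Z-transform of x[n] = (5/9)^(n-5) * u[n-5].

Time-shifting property: if X(z) = Z{x[n]}, then Z{x[n-d]} = z^(-d) * X(z)
X(z) = z/(z - 5/9) for x[n] = (5/9)^n * u[n]
Z{x[n-5]} = z^(-5) * z/(z - 5/9) = z^(-4)/(z - 5/9)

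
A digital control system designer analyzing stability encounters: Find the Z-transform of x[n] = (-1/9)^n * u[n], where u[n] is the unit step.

The Z-transform of a^n * u[n] is z/(z-a) for |z| > |a|.
Here a = -1/9, so X(z) = z/(z - (-1/9)) = 9z/(9z + 1)
ROC: |z| > 1/9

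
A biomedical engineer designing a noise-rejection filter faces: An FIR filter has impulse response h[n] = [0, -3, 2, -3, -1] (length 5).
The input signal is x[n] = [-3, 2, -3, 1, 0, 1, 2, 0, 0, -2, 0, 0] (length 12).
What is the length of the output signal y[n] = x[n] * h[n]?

For linear convolution, the output length is:
len(y) = len(x) + len(h) - 1 = 12 + 5 - 1 = 16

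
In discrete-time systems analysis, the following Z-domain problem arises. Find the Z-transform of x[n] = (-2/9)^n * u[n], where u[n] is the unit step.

The Z-transform of a^n * u[n] is z/(z-a) for |z| > |a|.
Here a = -2/9, so X(z) = z/(z - (-2/9)) = 9z/(9z + 2)
ROC: |z| > 2/9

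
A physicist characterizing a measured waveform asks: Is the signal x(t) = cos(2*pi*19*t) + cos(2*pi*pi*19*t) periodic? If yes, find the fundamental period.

f1 = 19 Hz, f2 = 19*pi Hz
Ratio f2/f1 = pi, which is irrational.
Since the frequency ratio is irrational, no common period exists.
The signal is not periodic.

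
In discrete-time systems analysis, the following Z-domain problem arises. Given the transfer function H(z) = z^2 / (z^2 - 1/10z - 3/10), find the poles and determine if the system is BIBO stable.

Poles are roots of the denominator: z^2 - 1/10z - 3/10 = 0.
Quadratic formula: z = [-(-1/10) +/- sqrt((-1/10)^2 - 4*(-3/10))] / 2
Discriminant = 1/100 + 6/5 = 121/100; sqrt = 11/10.
z = (1/10 +/- 11/10) / 2 => z = 3/5 or z = -1/2.
|p1| = 3/5, |p2| = 1/2.
For BIBO stability, all poles must lie inside the unit circle (|p| < 1).
System is STABLE since both |p| < 1.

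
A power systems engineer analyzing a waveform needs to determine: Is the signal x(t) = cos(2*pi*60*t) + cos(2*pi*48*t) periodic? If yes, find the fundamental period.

f1 = 60 Hz, f2 = 48 Hz
Period T1 = 1/60, T2 = 1/48
Ratio T1/T2 = 48/60, which is rational.
The signal is periodic with fundamental period T = 1/GCD(60,48) = 1/12 s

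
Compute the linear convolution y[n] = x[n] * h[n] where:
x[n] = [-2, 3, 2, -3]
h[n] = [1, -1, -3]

y[n] = sum_k x[k]*h[n-k]. Output length = len(x) + len(h) - 1 = 4 + 3 - 1 = 6.
y[0] = -2*1 = -2
y[1] = 3*1 + -2*-1 = 5
y[2] = 2*1 + 3*-1 + -2*-3 = 5
y[3] = -3*1 + 2*-1 + 3*-3 = -14
y[4] = -3*-1 + 2*-3 = -3
y[5] = -3*-3 = 9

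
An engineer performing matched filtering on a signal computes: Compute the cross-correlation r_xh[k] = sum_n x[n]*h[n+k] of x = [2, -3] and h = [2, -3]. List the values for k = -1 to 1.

Both sequences indexed from 0 and zero outside their support.
Lags with overlap: k = -1 to 1.
  r_xh[-1] = x[1]*h[0] = -6
  r_xh[0] = x[0]*h[0] + x[1]*h[1] = 13
  r_xh[1] = x[0]*h[1] = -6
r_xh = [-6, 13, -6] (for k = -1, ..., 1)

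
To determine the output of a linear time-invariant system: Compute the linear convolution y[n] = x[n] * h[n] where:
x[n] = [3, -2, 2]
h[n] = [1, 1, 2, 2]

y[n] = sum_k x[k]*h[n-k]. Output length = len(x) + len(h) - 1 = 3 + 4 - 1 = 6.
y[0] = 3*1 = 3
y[1] = -2*1 + 3*1 = 1
y[2] = 2*1 + -2*1 + 3*2 = 6
y[3] = 2*1 + -2*2 + 3*2 = 4
y[4] = 2*2 + -2*2 = 0
y[5] = 2*2 = 4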